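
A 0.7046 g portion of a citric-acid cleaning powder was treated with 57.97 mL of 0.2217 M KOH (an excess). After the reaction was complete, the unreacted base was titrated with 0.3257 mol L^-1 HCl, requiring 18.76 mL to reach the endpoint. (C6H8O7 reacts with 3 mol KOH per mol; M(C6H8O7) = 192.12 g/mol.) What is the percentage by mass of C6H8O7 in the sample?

61.3%

Total n(KOH) added = 0.2217 x 0.05797 = 0.01285 mol.
n(HCl) used = 0.3257 x 0.01876 = 0.006110 mol, which equals the excess n(KOH).
So n(KOH) consumed by the sample = 0.01285 - 0.006110 = 0.006742 mol.
n(C6H8O7) = 0.006742 / 3 = 0.002247 mol.
mass C6H8O7 = 0.002247 x 192.12 = 0.4317 g, so %C6H8O7 = 0.4317/0.7046 x 100 = 61.3%.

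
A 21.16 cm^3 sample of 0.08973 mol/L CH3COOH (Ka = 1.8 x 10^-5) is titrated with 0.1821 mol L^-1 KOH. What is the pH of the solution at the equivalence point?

n(CH3COOH) = 0.08973 x 0.02116 = 0.001899 mol; V(KOH) at equivalence = 0.001899/0.1821 = 0.01043 L.
At equivalence all the acid is converted to CH3COO-; total volume = 0.02116 + 0.01043 = 0.03159 L, so [CH3COO-] = 0.001899/0.03159 = 0.06011 M.
Kb = Kw/Ka = 1.0e-14 / 1.8 x 10^-5 = 5.56e-10.
[OH^-] = sqrt(Kb x [CH3COO-]) = sqrt(5.56e-10 x 0.06011) = 5.78e-6 M.
pOH = 5.24, so pH = 14.00 - 5.24 = 8.76.

8.76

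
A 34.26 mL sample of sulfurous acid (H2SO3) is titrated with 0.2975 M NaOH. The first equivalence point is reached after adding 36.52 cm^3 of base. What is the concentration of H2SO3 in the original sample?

n(NaOH) = 0.2975 x 0.03652 = 0.01086 mol.
At the first equivalence point, 1 mol OH^- react per mol H2SO3, so n(H2SO3) = 0.01086 / 1 = 0.01086 mol.
[H2SO3] = 0.01086 / 0.03426 L = 0.317 M.

0.317 M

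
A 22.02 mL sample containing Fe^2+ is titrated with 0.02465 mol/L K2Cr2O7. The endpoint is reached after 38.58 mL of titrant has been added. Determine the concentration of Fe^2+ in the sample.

n(K2Cr2O7) = 0.02465 x 0.03858 = 0.0009510 mol.
From the balanced equation, 1 mol K2Cr2O7 reacts with 6 mol Fe^2+, so n(Fe^2+) = 0.0009510 x 6/1 = 0.005706 mol.
[Fe^2+] = 0.005706 / 0.02202 L = 0.259 M.

0.259 M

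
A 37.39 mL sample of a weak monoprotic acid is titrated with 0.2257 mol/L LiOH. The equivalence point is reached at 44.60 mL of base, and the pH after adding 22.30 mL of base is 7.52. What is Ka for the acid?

22.30 mL is half of the equivalence volume, so this is the half-equivalence point where [HA] = [A^-].
At half-equivalence pH = pKa, so pKa = 7.52.
Ka = 10^(-7.52) = 3.0 x 10^-8.

3.0 x 10^-8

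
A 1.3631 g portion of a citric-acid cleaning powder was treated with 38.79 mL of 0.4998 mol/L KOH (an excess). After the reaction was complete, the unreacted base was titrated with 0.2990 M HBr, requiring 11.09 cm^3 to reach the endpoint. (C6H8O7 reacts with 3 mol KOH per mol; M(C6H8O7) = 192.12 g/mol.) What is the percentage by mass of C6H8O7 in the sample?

Total n(KOH) added = 0.4998 x 0.03879 = 0.01939 mol.
n(HBr) used = 0.2990 x 0.01109 = 0.003316 mol, which equals the excess n(KOH).
So n(KOH) consumed by the sample = 0.01939 - 0.003316 = 0.01607 mol.
n(C6H8O7) = 0.01607 / 3 = 0.005357 mol.
mass C6H8O7 = 0.005357 x 192.12 = 1.029 g, so %C6H8O7 = 1.029/1.3631 x 100 = 75.5%.

75.5%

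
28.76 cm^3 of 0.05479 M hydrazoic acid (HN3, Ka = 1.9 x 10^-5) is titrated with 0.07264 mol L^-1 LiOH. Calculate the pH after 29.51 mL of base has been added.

11.99

n(acid) = 0.05479 x 0.02876 = 0.001576 mol; n(LiOH) added = 0.07264 x 0.02951 = 0.002144 mol.
Base is in excess by 0.002144 - 0.001576 = 0.0005678 mol in a total volume of 0.05827 L.
[OH^-] = 0.0005678/0.05827 = 0.009745 M, so pOH = 2.01 and pH = 14.00 - 2.01 = 11.99.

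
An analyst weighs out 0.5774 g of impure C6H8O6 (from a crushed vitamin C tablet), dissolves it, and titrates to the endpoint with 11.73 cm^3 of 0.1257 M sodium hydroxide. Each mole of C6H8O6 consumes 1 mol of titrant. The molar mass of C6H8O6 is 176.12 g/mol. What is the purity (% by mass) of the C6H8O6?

45.0%

n(NaOH) = 0.1257 x 0.01173 = 0.001474 mol.
n(C6H8O6) = 0.001474 / 1 = 0.001474 mol.
mass of C6H8O6 = 0.001474 x 176.12 = 0.2597 g.
% purity = 0.2597 / 0.5774 x 100 = 45.0%.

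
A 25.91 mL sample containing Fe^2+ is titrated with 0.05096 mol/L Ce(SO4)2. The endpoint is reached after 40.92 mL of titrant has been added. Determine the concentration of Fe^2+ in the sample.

0.0805 M

n(Ce(SO4)2) = 0.05096 x 0.04092 = 0.002085 mol.
From the balanced equation, 1 mol Ce(SO4)2 reacts with 1 mol Fe^2+, so n(Fe^2+) = 0.002085 x 1/1 = 0.002085 mol.
[Fe^2+] = 0.002085 / 0.02591 L = 0.0805 M.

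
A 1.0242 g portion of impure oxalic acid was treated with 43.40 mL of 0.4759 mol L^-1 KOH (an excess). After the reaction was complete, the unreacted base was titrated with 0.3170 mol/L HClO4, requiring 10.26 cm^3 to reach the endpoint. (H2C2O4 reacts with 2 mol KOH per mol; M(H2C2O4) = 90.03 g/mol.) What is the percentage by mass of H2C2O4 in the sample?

76.5%

Total n(KOH) added = 0.4759 x 0.04340 = 0.02065 mol.
n(HClO4) used = 0.3170 x 0.01026 = 0.003252 mol, which equals the excess n(KOH).
So n(KOH) consumed by the sample = 0.02065 - 0.003252 = 0.01740 mol.
n(H2C2O4) = 0.01740 / 2 = 0.008701 mol.
mass H2C2O4 = 0.008701 x 90.03 = 0.7833 g, so %H2C2O4 = 0.7833/1.0242 x 100 = 76.5%.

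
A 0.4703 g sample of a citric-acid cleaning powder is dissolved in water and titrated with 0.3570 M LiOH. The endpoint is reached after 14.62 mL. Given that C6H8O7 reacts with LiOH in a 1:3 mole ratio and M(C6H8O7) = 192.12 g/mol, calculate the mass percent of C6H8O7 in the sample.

71.1%

n(LiOH) = 0.3570 x 0.01462 = 0.005219 mol.
n(C6H8O7) = 0.005219 / 3 = 0.001740 mol.
mass of C6H8O7 = 0.001740 x 192.12 = 0.3342 g.
% purity = 0.3342 / 0.4703 x 100 = 71.1%.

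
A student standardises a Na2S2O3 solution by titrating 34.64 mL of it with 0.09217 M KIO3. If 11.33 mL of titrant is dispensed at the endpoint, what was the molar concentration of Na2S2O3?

n(KIO3) = 0.09217 x 0.01133 = 0.001044 mol.
From the balanced equation, 1 mol KIO3 reacts with 6 mol Na2S2O3, so n(Na2S2O3) = 0.001044 x 6/1 = 0.006266 mol.
[Na2S2O3] = 0.006266 / 0.03464 L = 0.181 M.

0.181 M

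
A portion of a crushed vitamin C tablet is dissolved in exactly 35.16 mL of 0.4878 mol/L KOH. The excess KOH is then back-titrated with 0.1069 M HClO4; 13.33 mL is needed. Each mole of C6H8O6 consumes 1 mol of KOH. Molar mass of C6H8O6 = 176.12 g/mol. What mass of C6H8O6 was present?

Total n(KOH) added = 0.4878 x 0.03516 = 0.01715 mol.
n(HClO4) used = 0.1069 x 0.01333 = 0.001425 mol, which equals the excess n(KOH).
So n(KOH) consumed by the sample = 0.01715 - 0.001425 = 0.01573 mol.
n(C6H8O6) = 0.01573 / 1 = 0.01573 mol.
mass = 0.01573 mol x 176.12 g/mol = 2.77 g.

2.77 g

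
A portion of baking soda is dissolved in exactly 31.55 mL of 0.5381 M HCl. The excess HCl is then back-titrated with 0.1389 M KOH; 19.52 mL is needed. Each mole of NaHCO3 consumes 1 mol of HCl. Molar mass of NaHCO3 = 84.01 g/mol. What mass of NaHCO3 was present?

1.20 g

Total n(HCl) added = 0.5381 x 0.03155 = 0.01698 mol.
n(KOH) used = 0.1389 x 0.01952 = 0.002711 mol, which equals the excess n(HCl).
So n(HCl) consumed by the sample = 0.01698 - 0.002711 = 0.01427 mol.
n(NaHCO3) = 0.01427 / 1 = 0.01427 mol.
mass = 0.01427 mol x 84.01 g/mol = 1.20 g.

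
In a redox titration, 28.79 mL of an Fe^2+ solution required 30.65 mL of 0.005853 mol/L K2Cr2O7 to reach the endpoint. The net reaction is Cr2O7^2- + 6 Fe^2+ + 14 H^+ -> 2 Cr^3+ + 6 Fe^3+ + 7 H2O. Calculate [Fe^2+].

n(K2Cr2O7) = 0.005853 x 0.03065 = 0.0001794 mol.
From the balanced equation, 1 mol K2Cr2O7 reacts with 6 mol Fe^2+, so n(Fe^2+) = 0.0001794 x 6/1 = 0.001076 mol.
[Fe^2+] = 0.001076 / 0.02879 L = 0.0374 M.

0.0374 M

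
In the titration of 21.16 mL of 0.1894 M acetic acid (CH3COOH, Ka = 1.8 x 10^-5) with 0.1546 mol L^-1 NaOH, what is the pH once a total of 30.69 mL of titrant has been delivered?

12.15

n(acid) = 0.1894 x 0.02116 = 0.004008 mol; n(NaOH) added = 0.1546 x 0.03069 = 0.004745 mol.
Base is in excess by 0.004745 - 0.004008 = 0.0007370 mol in a total volume of 0.05185 L.
[OH^-] = 0.0007370/0.05185 = 0.01421 M, so pOH = 1.85 and pH = 14.00 - 1.85 = 12.15.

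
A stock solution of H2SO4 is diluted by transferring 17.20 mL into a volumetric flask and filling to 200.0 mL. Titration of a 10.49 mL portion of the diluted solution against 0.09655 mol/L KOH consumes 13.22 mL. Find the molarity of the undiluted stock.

0.707 M

n(KOH) = 0.09655 x 0.01322 = 0.001276 mol.
n(H2SO4) in the aliquot = 0.001276 x 1/2 = 0.0006382 mol.
[diluted H2SO4] = 0.0006382 / 0.01049 = 0.06084 M.
Dilution factor = 200.0/17.20 = 11.63, so [stock] = 0.06084 x 11.63 = 0.707 M.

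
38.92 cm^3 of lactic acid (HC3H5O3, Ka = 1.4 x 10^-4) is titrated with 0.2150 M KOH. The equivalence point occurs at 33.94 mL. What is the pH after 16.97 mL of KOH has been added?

16.97 mL is exactly half the equivalence volume (33.94/2), i.e. the half-equivalence point.
There, n(HA) = n(A^-), so pH = pKa = -log(1.4 x 10^-4) = 3.85.

3.85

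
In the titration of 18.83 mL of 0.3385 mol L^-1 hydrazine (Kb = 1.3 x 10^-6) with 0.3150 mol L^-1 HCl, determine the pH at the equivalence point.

n(N2H4) = 0.3385 x 0.01883 = 0.006374 mol; V(HCl) at equivalence = 0.006374/0.3150 = 0.02023 L.
At equivalence the base is fully converted to N2H5+; total volume = 0.03906 L, so [N2H5+] = 0.006374/0.03906 = 0.1632 M.
Ka(N2H5+) = Kw/Kb = 1.0e-14 / 1.3 x 10^-6 = 7.69e-9.
[H^+] = sqrt(Ka x [N2H5+]) = sqrt(7.69e-9 x 0.1632) = 3.54e-5 M.
pH = -log(3.54e-5) = 4.45.

4.45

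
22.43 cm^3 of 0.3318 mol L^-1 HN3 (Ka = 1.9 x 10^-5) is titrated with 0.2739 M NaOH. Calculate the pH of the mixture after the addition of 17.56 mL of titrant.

4.98

Initial n(HN3) = 0.3318 x 0.02243 = 0.007442 mol.
n(NaOH) added = 0.2739 x 0.01756 = 0.004810 mol, converting that many moles of HN3 to N3-.
Remaining n(HN3) = 0.002633 mol; n(N3-) = 0.004810 mol.
By Henderson-Hasselbalch, pH = pKa + log([A^-]/[HA]) = 4.72 + log(0.004810/0.002633) = 4.72 + (+0.26) = 4.98.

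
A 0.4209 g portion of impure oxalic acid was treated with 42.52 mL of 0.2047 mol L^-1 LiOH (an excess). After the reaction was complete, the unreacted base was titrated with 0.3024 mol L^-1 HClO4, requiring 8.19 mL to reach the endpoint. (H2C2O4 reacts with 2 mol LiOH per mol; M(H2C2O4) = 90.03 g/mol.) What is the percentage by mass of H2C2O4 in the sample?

Total n(LiOH) added = 0.2047 x 0.04252 = 0.008704 mol.
n(HClO4) used = 0.3024 x 0.008190 = 0.002477 mol, which equals the excess n(LiOH).
So n(LiOH) consumed by the sample = 0.008704 - 0.002477 = 0.006227 mol.
n(H2C2O4) = 0.006227 / 2 = 0.003114 mol.
mass H2C2O4 = 0.003114 x 90.03 = 0.2803 g, so %H2C2O4 = 0.2803/0.4209 x 100 = 66.6%.

66.6%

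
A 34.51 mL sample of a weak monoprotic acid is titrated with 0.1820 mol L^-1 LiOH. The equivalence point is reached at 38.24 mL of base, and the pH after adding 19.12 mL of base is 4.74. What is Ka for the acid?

19.12 mL is half of the equivalence volume, so this is the half-equivalence point where [HA] = [A^-].
At half-equivalence pH = pKa, so pKa = 4.74.
Ka = 10^(-4.74) = 1.8 x 10^-5.

1.8 x 10^-5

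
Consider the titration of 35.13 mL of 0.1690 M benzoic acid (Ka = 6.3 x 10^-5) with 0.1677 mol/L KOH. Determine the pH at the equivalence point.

8.56

n(C6H5COOH) = 0.1690 x 0.03513 = 0.005937 mol; V(KOH) at equivalence = 0.005937/0.1677 = 0.03540 L.
At equivalence all the acid is converted to C6H5COO-; total volume = 0.03513 + 0.03540 = 0.07053 L, so [C6H5COO-] = 0.005937/0.07053 = 0.08417 M.
Kb = Kw/Ka = 1.0e-14 / 6.3 x 10^-5 = 1.59e-10.
[OH^-] = sqrt(Kb x [C6H5COO-]) = sqrt(1.59e-10 x 0.08417) = 3.66e-6 M.
pOH = 5.44, so pH = 14.00 - 5.44 = 8.56.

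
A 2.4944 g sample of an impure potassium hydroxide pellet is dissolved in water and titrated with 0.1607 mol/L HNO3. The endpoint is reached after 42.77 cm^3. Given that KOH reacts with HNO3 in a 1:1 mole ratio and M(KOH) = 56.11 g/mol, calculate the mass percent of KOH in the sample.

15.5%

n(HNO3) = 0.1607 x 0.04277 = 0.006873 mol.
n(KOH) = 0.006873 / 1 = 0.006873 mol.
mass of KOH = 0.006873 x 56.11 = 0.3857 g.
% purity = 0.3857 / 2.4944 x 100 = 15.5%.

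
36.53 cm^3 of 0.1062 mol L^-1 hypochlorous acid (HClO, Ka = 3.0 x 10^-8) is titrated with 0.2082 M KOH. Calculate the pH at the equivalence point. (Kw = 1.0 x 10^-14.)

n(HClO) = 0.1062 x 0.03653 = 0.003879 mol; V(KOH) at equivalence = 0.003879/0.2082 = 0.01863 L.
At equivalence all the acid is converted to ClO-; total volume = 0.03653 + 0.01863 = 0.05516 L, so [ClO-] = 0.003879/0.05516 = 0.07033 M.
Kb = Kw/Ka = 1.0e-14 / 3.0 x 10^-8 = 3.33e-7.
[OH^-] = sqrt(Kb x [ClO-]) = sqrt(3.33e-7 x 0.07033) = 0.000153 M.
pOH = 3.81, so pH = 14.00 - 3.81 = 10.19.

10.19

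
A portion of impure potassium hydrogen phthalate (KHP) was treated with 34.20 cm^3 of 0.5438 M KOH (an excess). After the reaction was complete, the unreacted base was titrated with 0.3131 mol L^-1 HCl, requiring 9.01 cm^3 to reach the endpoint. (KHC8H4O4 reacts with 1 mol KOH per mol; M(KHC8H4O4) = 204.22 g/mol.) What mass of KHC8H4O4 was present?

Total n(KOH) added = 0.5438 x 0.03420 = 0.01860 mol.
n(HCl) used = 0.3131 x 0.009010 = 0.002821 mol, which equals the excess n(KOH).
So n(KOH) consumed by the sample = 0.01860 - 0.002821 = 0.01578 mol.
n(KHC8H4O4) = 0.01578 / 1 = 0.01578 mol.
mass = 0.01578 mol x 204.22 g/mol = 3.22 g.

3.22 g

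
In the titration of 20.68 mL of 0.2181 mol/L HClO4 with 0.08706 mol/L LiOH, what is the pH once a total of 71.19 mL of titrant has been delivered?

12.26

n(acid) = 0.2181 x 0.02068 = 0.004510 mol; n(LiOH) added = 0.08706 x 0.07119 = 0.006198 mol.
Base is in excess by 0.006198 - 0.004510 = 0.001687 mol in a total volume of 0.09187 L.
[OH^-] = 0.001687/0.09187 = 0.01837 M, so pOH = 1.74 and pH = 14.00 - 1.74 = 12.26.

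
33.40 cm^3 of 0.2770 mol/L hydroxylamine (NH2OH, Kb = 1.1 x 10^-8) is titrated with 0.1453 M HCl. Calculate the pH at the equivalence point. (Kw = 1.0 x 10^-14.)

3.53

n(NH2OH) = 0.2770 x 0.03340 = 0.009252 mol; V(HCl) at equivalence = 0.009252/0.1453 = 0.06367 L.
At equivalence the base is fully converted to NH3OH+; total volume = 0.09707 L, so [NH3OH+] = 0.009252/0.09707 = 0.09531 M.
Ka(NH3OH+) = Kw/Kb = 1.0e-14 / 1.1 x 10^-8 = 9.09e-7.
[H^+] = sqrt(Ka x [NH3OH+]) = sqrt(9.09e-7 x 0.09531) = 0.000294 M.
pH = -log(0.000294) = 3.53.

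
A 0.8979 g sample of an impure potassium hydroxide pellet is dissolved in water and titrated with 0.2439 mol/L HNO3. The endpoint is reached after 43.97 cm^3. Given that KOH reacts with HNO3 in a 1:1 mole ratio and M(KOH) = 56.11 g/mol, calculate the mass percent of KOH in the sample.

n(HNO3) = 0.2439 x 0.04397 = 0.01072 mol.
n(KOH) = 0.01072 / 1 = 0.01072 mol.
mass of KOH = 0.01072 x 56.11 = 0.6017 g.
% purity = 0.6017 / 0.8979 x 100 = 67.0%.

67.0%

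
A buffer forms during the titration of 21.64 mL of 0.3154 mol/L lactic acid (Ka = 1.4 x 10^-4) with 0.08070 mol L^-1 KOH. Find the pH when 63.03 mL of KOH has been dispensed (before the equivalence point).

4.32

Initial n(HC3H5O3) = 0.3154 x 0.02164 = 0.006825 mol.
n(KOH) added = 0.08070 x 0.06303 = 0.005087 mol, converting that many moles of HC3H5O3 to C3H5O3-.
Remaining n(HC3H5O3) = 0.001739 mol; n(C3H5O3-) = 0.005087 mol.
By Henderson-Hasselbalch, pH = pKa + log([A^-]/[HA]) = 3.85 + log(0.005087/0.001739) = 3.85 + (+0.47) = 4.32.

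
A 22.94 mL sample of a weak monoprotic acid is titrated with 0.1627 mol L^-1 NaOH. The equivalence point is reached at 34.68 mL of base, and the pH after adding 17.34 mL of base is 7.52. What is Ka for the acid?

3.0 x 10^-8

17.34 mL is half of the equivalence volume, so this is the half-equivalence point where [HA] = [A^-].
At half-equivalence pH = pKa, so pKa = 7.52.
Ka = 10^(-7.52) = 3.0 x 10^-8.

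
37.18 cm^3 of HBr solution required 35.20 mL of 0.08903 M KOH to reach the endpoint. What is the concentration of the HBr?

0.0843 M

n(KOH) delivered = 0.08903 x 0.03520 = 0.003134 mol.
For a 1:1 reaction, n(HBr) = 0.003134 mol.
[HBr] = 0.003134 mol / 0.03718 L = 0.0843 M.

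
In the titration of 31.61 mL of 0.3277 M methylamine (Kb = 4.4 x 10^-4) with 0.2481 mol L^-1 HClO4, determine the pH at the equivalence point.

5.75

n(CH3NH2) = 0.3277 x 0.03161 = 0.01036 mol; V(HClO4) at equivalence = 0.01036/0.2481 = 0.04175 L.
At equivalence the base is fully converted to CH3NH3+; total volume = 0.07336 L, so [CH3NH3+] = 0.01036/0.07336 = 0.1412 M.
Ka(CH3NH3+) = Kw/Kb = 1.0e-14 / 4.4 x 10^-4 = 2.27e-11.
[H^+] = sqrt(Ka x [CH3NH3+]) = sqrt(2.27e-11 x 0.1412) = 1.79e-6 M.
pH = -log(1.79e-6) = 5.75.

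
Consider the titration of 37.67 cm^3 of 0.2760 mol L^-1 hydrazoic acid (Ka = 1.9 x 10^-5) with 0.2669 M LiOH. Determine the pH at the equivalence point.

8.93

n(HN3) = 0.2760 x 0.03767 = 0.01040 mol; V(LiOH) at equivalence = 0.01040/0.2669 = 0.03895 L.
At equivalence all the acid is converted to N3-; total volume = 0.03767 + 0.03895 = 0.07662 L, so [N3-] = 0.01040/0.07662 = 0.1357 M.
Kb = Kw/Ka = 1.0e-14 / 1.9 x 10^-5 = 5.26e-10.
[OH^-] = sqrt(Kb x [N3-]) = sqrt(5.26e-10 x 0.1357) = 8.45e-6 M.
pOH = 5.07, so pH = 14.00 - 5.07 = 8.93.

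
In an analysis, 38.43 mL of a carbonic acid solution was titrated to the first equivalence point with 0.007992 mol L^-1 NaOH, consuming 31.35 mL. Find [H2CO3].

n(NaOH) = 0.007992 x 0.03135 = 0.0002505 mol.
At the first equivalence point, 1 mol OH^- react per mol H2CO3, so n(H2CO3) = 0.0002505 / 1 = 0.0002505 mol.
[H2CO3] = 0.0002505 / 0.03843 L = 0.00652 M.

0.00652 M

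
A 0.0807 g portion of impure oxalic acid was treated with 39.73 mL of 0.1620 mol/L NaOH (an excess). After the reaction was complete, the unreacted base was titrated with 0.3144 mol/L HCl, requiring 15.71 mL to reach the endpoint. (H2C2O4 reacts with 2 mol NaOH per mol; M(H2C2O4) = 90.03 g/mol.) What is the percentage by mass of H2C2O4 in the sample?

Total n(NaOH) added = 0.1620 x 0.03973 = 0.006436 mol.
n(HCl) used = 0.3144 x 0.01571 = 0.004939 mol, which equals the excess n(NaOH).
So n(NaOH) consumed by the sample = 0.006436 - 0.004939 = 0.001497 mol.
n(H2C2O4) = 0.001497 / 2 = 0.0007485 mol.
mass H2C2O4 = 0.0007485 x 90.03 = 0.06739 g, so %H2C2O4 = 0.06739/0.0807 x 100 = 83.5%.

83.5%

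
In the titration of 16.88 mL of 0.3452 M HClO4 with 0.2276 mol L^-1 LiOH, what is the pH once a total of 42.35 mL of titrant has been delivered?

12.81

n(acid) = 0.3452 x 0.01688 = 0.005827 mol; n(LiOH) added = 0.2276 x 0.04235 = 0.009639 mol.
Base is in excess by 0.009639 - 0.005827 = 0.003812 mol in a total volume of 0.05923 L.
[OH^-] = 0.003812/0.05923 = 0.06436 M, so pOH = 1.19 and pH = 14.00 - 1.19 = 12.81.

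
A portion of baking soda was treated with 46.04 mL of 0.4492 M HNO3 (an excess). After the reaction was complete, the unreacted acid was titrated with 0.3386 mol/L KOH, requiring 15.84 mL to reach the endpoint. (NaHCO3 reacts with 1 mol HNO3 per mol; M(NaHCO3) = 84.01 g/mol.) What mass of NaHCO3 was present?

Total n(HNO3) added = 0.4492 x 0.04604 = 0.02068 mol.
n(KOH) used = 0.3386 x 0.01584 = 0.005363 mol, which equals the excess n(HNO3).
So n(HNO3) consumed by the sample = 0.02068 - 0.005363 = 0.01532 mol.
n(NaHCO3) = 0.01532 / 1 = 0.01532 mol.
mass = 0.01532 mol x 84.01 g/mol = 1.29 g.

1.29 g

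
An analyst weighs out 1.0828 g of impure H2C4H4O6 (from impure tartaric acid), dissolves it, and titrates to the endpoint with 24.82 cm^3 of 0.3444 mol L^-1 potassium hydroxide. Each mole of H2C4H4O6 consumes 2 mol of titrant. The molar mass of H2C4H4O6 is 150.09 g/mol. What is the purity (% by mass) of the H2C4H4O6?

n(KOH) = 0.3444 x 0.02482 = 0.008548 mol.
n(H2C4H4O6) = 0.008548 / 2 = 0.004274 mol.
mass of H2C4H4O6 = 0.004274 x 150.09 = 0.6415 g.
% purity = 0.6415 / 1.0828 x 100 = 59.2%.

59.2%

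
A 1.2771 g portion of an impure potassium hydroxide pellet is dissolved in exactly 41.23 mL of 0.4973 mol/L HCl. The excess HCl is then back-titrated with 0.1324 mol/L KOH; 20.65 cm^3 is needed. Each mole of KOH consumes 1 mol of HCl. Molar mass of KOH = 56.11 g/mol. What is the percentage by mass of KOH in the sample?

78.1%

Total n(HCl) added = 0.4973 x 0.04123 = 0.02050 mol.
n(KOH) used = 0.1324 x 0.02065 = 0.002734 mol, which equals the excess n(HCl).
So n(HCl) consumed by the sample = 0.02050 - 0.002734 = 0.01777 mol.
n(KOH) = 0.01777 / 1 = 0.01777 mol.
mass KOH = 0.01777 x 56.11 = 0.9971 g, so %KOH = 0.9971/1.2771 x 100 = 78.1%.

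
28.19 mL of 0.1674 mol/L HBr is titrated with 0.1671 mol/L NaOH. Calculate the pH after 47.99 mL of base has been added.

12.64

n(acid) = 0.1674 x 0.02819 = 0.004719 mol; n(NaOH) added = 0.1671 x 0.04799 = 0.008019 mol.
Base is in excess by 0.008019 - 0.004719 = 0.003300 mol in a total volume of 0.07618 L.
[OH^-] = 0.003300/0.07618 = 0.04332 M, so pOH = 1.36 and pH = 14.00 - 1.36 = 12.64.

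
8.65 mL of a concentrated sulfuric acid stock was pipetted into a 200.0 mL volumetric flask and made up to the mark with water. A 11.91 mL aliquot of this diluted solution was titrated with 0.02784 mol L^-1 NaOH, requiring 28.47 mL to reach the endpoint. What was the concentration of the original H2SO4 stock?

n(NaOH) = 0.02784 x 0.02847 = 0.0007926 mol.
n(H2SO4) in the aliquot = 0.0007926 x 1/2 = 0.0003963 mol.
[diluted H2SO4] = 0.0003963 / 0.01191 = 0.03327 M.
Dilution factor = 200.0/8.650 = 23.12, so [stock] = 0.03327 x 23.12 = 0.769 M.

0.769 M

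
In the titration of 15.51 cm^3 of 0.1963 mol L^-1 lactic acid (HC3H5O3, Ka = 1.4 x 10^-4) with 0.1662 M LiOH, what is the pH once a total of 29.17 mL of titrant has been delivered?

n(acid) = 0.1963 x 0.01551 = 0.003045 mol; n(LiOH) added = 0.1662 x 0.02917 = 0.004848 mol.
Base is in excess by 0.004848 - 0.003045 = 0.001803 mol in a total volume of 0.04468 L.
[OH^-] = 0.001803/0.04468 = 0.04036 M, so pOH = 1.39 and pH = 14.00 - 1.39 = 12.61.

12.61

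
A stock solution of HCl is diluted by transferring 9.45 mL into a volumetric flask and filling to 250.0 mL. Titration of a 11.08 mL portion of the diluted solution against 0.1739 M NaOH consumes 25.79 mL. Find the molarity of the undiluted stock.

10.7 M

n(NaOH) = 0.1739 x 0.02579 = 0.004485 mol.
n(HCl) in the aliquot = 0.004485 mol.
[diluted HCl] = 0.004485 / 0.01108 = 0.4048 M.
Dilution factor = 250.0/9.450 = 26.46, so [stock] = 0.4048 x 26.46 = 10.7 M.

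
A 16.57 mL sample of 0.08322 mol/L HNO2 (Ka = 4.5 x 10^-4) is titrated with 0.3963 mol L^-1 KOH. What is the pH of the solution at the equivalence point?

n(HNO2) = 0.08322 x 0.01657 = 0.001379 mol; V(KOH) at equivalence = 0.001379/0.3963 = 0.003480 L.
At equivalence all the acid is converted to NO2-; total volume = 0.01657 + 0.003480 = 0.02005 L, so [NO2-] = 0.001379/0.02005 = 0.06878 M.
Kb = Kw/Ka = 1.0e-14 / 4.5 x 10^-4 = 2.22e-11.
[OH^-] = sqrt(Kb x [NO2-]) = sqrt(2.22e-11 x 0.06878) = 1.24e-6 M.
pOH = 5.91, so pH = 14.00 - 5.91 = 8.09.

8.09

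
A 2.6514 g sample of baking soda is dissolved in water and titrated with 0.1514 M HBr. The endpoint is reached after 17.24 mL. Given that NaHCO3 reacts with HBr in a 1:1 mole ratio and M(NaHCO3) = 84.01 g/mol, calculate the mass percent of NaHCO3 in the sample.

n(HBr) = 0.1514 x 0.01724 = 0.002610 mol.
n(NaHCO3) = 0.002610 / 1 = 0.002610 mol.
mass of NaHCO3 = 0.002610 x 84.01 = 0.2193 g.
% purity = 0.2193 / 2.6514 x 100 = 8.27%.

8.27%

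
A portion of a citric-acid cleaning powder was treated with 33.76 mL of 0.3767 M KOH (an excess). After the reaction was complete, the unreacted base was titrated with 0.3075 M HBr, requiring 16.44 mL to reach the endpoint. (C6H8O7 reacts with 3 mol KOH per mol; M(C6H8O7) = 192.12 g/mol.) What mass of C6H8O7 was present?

0.491 g

Total n(KOH) added = 0.3767 x 0.03376 = 0.01272 mol.
n(HBr) used = 0.3075 x 0.01644 = 0.005055 mol, which equals the excess n(KOH).
So n(KOH) consumed by the sample = 0.01272 - 0.005055 = 0.007662 mol.
n(C6H8O7) = 0.007662 / 3 = 0.002554 mol.
mass = 0.002554 mol x 192.12 g/mol = 0.491 g.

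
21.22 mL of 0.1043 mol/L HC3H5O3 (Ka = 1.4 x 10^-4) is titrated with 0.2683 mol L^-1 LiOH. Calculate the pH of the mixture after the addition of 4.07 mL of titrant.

3.84

Initial n(HC3H5O3) = 0.1043 x 0.02122 = 0.002213 mol.
n(LiOH) added = 0.2683 x 0.004070 = 0.001092 mol, converting that many moles of HC3H5O3 to C3H5O3-.
Remaining n(HC3H5O3) = 0.001121 mol; n(C3H5O3-) = 0.001092 mol.
By Henderson-Hasselbalch, pH = pKa + log([A^-]/[HA]) = 3.85 + log(0.001092/0.001121) = 3.85 + (-0.01) = 3.84.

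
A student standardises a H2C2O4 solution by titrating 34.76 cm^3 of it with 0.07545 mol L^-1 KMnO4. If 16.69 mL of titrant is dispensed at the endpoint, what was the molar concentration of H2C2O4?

0.0906 M

n(KMnO4) = 0.07545 x 0.01669 = 0.001259 mol.
From the balanced equation, 2 mol KMnO4 reacts with 5 mol H2C2O4, so n(H2C2O4) = 0.001259 x 5/2 = 0.003148 mol.
[H2C2O4] = 0.003148 / 0.03476 L = 0.0906 M.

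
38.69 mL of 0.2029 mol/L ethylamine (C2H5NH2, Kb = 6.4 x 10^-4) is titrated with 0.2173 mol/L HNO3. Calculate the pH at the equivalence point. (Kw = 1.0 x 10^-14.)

5.89

n(C2H5NH2) = 0.2029 x 0.03869 = 0.007850 mol; V(HNO3) at equivalence = 0.007850/0.2173 = 0.03613 L.
At equivalence the base is fully converted to C2H5NH3+; total volume = 0.07482 L, so [C2H5NH3+] = 0.007850/0.07482 = 0.1049 M.
Ka(C2H5NH3+) = Kw/Kb = 1.0e-14 / 6.4 x 10^-4 = 1.56e-11.
[H^+] = sqrt(Ka x [C2H5NH3+]) = sqrt(1.56e-11 x 0.1049) = 1.28e-6 M.
pH = -log(1.28e-6) = 5.89.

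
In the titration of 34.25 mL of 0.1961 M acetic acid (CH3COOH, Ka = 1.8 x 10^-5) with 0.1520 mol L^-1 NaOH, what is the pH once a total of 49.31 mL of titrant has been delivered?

n(acid) = 0.1961 x 0.03425 = 0.006716 mol; n(NaOH) added = 0.1520 x 0.04931 = 0.007495 mol.
Base is in excess by 0.007495 - 0.006716 = 0.0007787 mol in a total volume of 0.08356 L.
[OH^-] = 0.0007787/0.08356 = 0.009319 M, so pOH = 2.03 and pH = 14.00 - 2.03 = 11.97.

11.97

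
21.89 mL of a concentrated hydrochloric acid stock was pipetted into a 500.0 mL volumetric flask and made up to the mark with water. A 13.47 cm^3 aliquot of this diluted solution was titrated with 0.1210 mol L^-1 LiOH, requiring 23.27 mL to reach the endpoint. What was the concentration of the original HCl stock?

n(LiOH) = 0.1210 x 0.02327 = 0.002816 mol.
n(HCl) in the aliquot = 0.002816 mol.
[diluted HCl] = 0.002816 / 0.01347 = 0.2090 M.
Dilution factor = 500.0/21.89 = 22.84, so [stock] = 0.2090 x 22.84 = 4.77 M.

4.77 M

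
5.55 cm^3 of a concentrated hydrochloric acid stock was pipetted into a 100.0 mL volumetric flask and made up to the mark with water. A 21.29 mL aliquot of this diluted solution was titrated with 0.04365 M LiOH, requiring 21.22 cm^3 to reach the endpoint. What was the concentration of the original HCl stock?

0.784 M

n(LiOH) = 0.04365 x 0.02122 = 0.0009263 mol.
n(HCl) in the aliquot = 0.0009263 mol.
[diluted HCl] = 0.0009263 / 0.02129 = 0.04351 M.
Dilution factor = 100.0/5.550 = 18.02, so [stock] = 0.04351 x 18.02 = 0.784 M.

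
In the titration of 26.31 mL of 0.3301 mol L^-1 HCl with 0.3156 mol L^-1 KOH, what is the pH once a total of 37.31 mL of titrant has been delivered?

12.69

n(acid) = 0.3301 x 0.02631 = 0.008685 mol; n(KOH) added = 0.3156 x 0.03731 = 0.01178 mol.
Base is in excess by 0.01178 - 0.008685 = 0.003090 mol in a total volume of 0.06362 L.
[OH^-] = 0.003090/0.06362 = 0.04857 M, so pOH = 1.31 and pH = 14.00 - 1.31 = 12.69.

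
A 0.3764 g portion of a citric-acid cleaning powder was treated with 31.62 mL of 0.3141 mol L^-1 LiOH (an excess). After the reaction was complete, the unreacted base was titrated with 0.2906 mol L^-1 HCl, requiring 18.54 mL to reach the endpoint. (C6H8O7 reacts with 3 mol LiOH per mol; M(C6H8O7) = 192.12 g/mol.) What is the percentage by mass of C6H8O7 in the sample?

Total n(LiOH) added = 0.3141 x 0.03162 = 0.009932 mol.
n(HCl) used = 0.2906 x 0.01854 = 0.005388 mol, which equals the excess n(LiOH).
So n(LiOH) consumed by the sample = 0.009932 - 0.005388 = 0.004544 mol.
n(C6H8O7) = 0.004544 / 3 = 0.001515 mol.
mass C6H8O7 = 0.001515 x 192.12 = 0.2910 g, so %C6H8O7 = 0.2910/0.3764 x 100 = 77.3%.

77.3%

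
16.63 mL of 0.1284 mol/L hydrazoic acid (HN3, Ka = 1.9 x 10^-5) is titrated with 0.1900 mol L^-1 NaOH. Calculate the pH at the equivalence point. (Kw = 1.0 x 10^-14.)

n(HN3) = 0.1284 x 0.01663 = 0.002135 mol; V(NaOH) at equivalence = 0.002135/0.1900 = 0.01124 L.
At equivalence all the acid is converted to N3-; total volume = 0.01663 + 0.01124 = 0.02787 L, so [N3-] = 0.002135/0.02787 = 0.07662 M.
Kb = Kw/Ka = 1.0e-14 / 1.9 x 10^-5 = 5.26e-10.
[OH^-] = sqrt(Kb x [N3-]) = sqrt(5.26e-10 x 0.07662) = 6.35e-6 M.
pOH = 5.20, so pH = 14.00 - 5.20 = 8.80.

8.80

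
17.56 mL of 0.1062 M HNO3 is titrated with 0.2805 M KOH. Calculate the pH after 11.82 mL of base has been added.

n(acid) = 0.1062 x 0.01756 = 0.001865 mol; n(KOH) added = 0.2805 x 0.01182 = 0.003316 mol.
Base is in excess by 0.003316 - 0.001865 = 0.001451 mol in a total volume of 0.02938 L.
[OH^-] = 0.001451/0.02938 = 0.04938 M, so pOH = 1.31 and pH = 14.00 - 1.31 = 12.69.

12.69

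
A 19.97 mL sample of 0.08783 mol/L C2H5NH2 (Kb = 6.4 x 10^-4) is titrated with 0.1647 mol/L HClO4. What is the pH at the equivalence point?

6.02

n(C2H5NH2) = 0.08783 x 0.01997 = 0.001754 mol; V(HClO4) at equivalence = 0.001754/0.1647 = 0.01065 L.
At equivalence the base is fully converted to C2H5NH3+; total volume = 0.03062 L, so [C2H5NH3+] = 0.001754/0.03062 = 0.05728 M.
Ka(C2H5NH3+) = Kw/Kb = 1.0e-14 / 6.4 x 10^-4 = 1.56e-11.
[H^+] = sqrt(Ka x [C2H5NH3+]) = sqrt(1.56e-11 x 0.05728) = 9.46e-7 M.
pH = -log(9.46e-7) = 6.02.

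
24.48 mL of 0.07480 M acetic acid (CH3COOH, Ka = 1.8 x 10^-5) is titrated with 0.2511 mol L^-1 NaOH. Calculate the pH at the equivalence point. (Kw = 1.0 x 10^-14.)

8.75

n(CH3COOH) = 0.07480 x 0.02448 = 0.001831 mol; V(NaOH) at equivalence = 0.001831/0.2511 = 0.007292 L.
At equivalence all the acid is converted to CH3COO-; total volume = 0.02448 + 0.007292 = 0.03177 L, so [CH3COO-] = 0.001831/0.03177 = 0.05763 M.
Kb = Kw/Ka = 1.0e-14 / 1.8 x 10^-5 = 5.56e-10.
[OH^-] = sqrt(Kb x [CH3COO-]) = sqrt(5.56e-10 x 0.05763) = 5.66e-6 M.
pOH = 5.25, so pH = 14.00 - 5.25 = 8.75.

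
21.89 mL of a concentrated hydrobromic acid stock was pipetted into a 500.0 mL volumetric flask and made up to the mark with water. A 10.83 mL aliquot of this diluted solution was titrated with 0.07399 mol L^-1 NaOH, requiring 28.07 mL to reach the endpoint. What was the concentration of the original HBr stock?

n(NaOH) = 0.07399 x 0.02807 = 0.002077 mol.
n(HBr) in the aliquot = 0.002077 mol.
[diluted HBr] = 0.002077 / 0.01083 = 0.1918 M.
Dilution factor = 500.0/21.89 = 22.84, so [stock] = 0.1918 x 22.84 = 4.38 M.

4.38 M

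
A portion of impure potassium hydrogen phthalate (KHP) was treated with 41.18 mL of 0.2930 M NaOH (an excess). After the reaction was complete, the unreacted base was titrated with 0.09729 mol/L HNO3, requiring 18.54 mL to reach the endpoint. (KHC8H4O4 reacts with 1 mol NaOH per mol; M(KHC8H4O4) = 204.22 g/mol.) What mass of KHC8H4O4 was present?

Total n(NaOH) added = 0.2930 x 0.04118 = 0.01207 mol.
n(HNO3) used = 0.09729 x 0.01854 = 0.001804 mol, which equals the excess n(NaOH).
So n(NaOH) consumed by the sample = 0.01207 - 0.001804 = 0.01026 mol.
n(KHC8H4O4) = 0.01026 / 1 = 0.01026 mol.
mass = 0.01026 mol x 204.22 g/mol = 2.10 g.

2.10 g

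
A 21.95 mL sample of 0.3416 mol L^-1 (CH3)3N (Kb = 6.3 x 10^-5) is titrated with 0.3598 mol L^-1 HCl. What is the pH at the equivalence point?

5.28

n((CH3)3N) = 0.3416 x 0.02195 = 0.007498 mol; V(HCl) at equivalence = 0.007498/0.3598 = 0.02084 L.
At equivalence the base is fully converted to (CH3)3NH+; total volume = 0.04279 L, so [(CH3)3NH+] = 0.007498/0.04279 = 0.1752 M.
Ka((CH3)3NH+) = Kw/Kb = 1.0e-14 / 6.3 x 10^-5 = 1.59e-10.
[H^+] = sqrt(Ka x [(CH3)3NH+]) = sqrt(1.59e-10 x 0.1752) = 5.27e-6 M.
pH = -log(5.27e-6) = 5.28.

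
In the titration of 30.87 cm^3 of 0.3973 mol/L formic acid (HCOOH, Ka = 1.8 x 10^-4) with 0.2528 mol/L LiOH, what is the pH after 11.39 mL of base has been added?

3.23

Initial n(HCOOH) = 0.3973 x 0.03087 = 0.01226 mol.
n(LiOH) added = 0.2528 x 0.01139 = 0.002879 mol, converting that many moles of HCOOH to HCOO-.
Remaining n(HCOOH) = 0.009385 mol; n(HCOO-) = 0.002879 mol.
By Henderson-Hasselbalch, pH = pKa + log([A^-]/[HA]) = 3.74 + log(0.002879/0.009385) = 3.74 + (-0.51) = 3.23.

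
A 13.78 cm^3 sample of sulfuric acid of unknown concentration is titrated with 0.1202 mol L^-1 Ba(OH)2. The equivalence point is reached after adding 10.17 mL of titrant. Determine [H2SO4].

0.0887 M

n(Ba(OH)2) delivered = 0.1202 x 0.01017 = 0.001222 mol.
For a 1:1 reaction, n(H2SO4) = 0.001222 mol.
[H2SO4] = 0.001222 mol / 0.01378 L = 0.0887 M.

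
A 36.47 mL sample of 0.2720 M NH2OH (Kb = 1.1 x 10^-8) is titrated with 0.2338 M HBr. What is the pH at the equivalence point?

3.47

n(NH2OH) = 0.2720 x 0.03647 = 0.009920 mol; V(HBr) at equivalence = 0.009920/0.2338 = 0.04243 L.
At equivalence the base is fully converted to NH3OH+; total volume = 0.07890 L, so [NH3OH+] = 0.009920/0.07890 = 0.1257 M.
Ka(NH3OH+) = Kw/Kb = 1.0e-14 / 1.1 x 10^-8 = 9.09e-7.
[H^+] = sqrt(Ka x [NH3OH+]) = sqrt(9.09e-7 x 0.1257) = 0.000338 M.
pH = -log(0.000338) = 3.47.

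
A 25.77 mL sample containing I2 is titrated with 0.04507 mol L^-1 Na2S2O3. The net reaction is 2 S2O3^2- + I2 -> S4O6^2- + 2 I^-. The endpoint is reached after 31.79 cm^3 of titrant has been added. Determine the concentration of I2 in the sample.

n(Na2S2O3) = 0.04507 x 0.03179 = 0.001433 mol.
From the balanced equation, 2 mol Na2S2O3 reacts with 1 mol I2, so n(I2) = 0.001433 x 1/2 = 0.0007164 mol.
[I2] = 0.0007164 / 0.02577 L = 0.0278 M.

0.0278 M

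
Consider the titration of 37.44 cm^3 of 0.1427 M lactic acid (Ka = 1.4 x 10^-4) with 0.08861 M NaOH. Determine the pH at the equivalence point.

8.30

n(HC3H5O3) = 0.1427 x 0.03744 = 0.005343 mol; V(NaOH) at equivalence = 0.005343/0.08861 = 0.06029 L.
At equivalence all the acid is converted to C3H5O3-; total volume = 0.03744 + 0.06029 = 0.09773 L, so [C3H5O3-] = 0.005343/0.09773 = 0.05467 M.
Kb = Kw/Ka = 1.0e-14 / 1.4 x 10^-4 = 7.14e-11.
[OH^-] = sqrt(Kb x [C3H5O3-]) = sqrt(7.14e-11 x 0.05467) = 1.98e-6 M.
pOH = 5.70, so pH = 14.00 - 5.70 = 8.30.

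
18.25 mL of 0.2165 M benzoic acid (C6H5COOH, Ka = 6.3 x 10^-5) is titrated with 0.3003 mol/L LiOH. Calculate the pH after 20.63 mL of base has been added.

12.76

n(acid) = 0.2165 x 0.01825 = 0.003951 mol; n(LiOH) added = 0.3003 x 0.02063 = 0.006195 mol.
Base is in excess by 0.006195 - 0.003951 = 0.002244 mol in a total volume of 0.03888 L.
[OH^-] = 0.002244/0.03888 = 0.05772 M, so pOH = 1.24 and pH = 14.00 - 1.24 = 12.76.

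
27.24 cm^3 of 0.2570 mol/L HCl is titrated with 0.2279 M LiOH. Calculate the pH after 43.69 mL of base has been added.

12.62

n(acid) = 0.2570 x 0.02724 = 0.007001 mol; n(LiOH) added = 0.2279 x 0.04369 = 0.009957 mol.
Base is in excess by 0.009957 - 0.007001 = 0.002956 mol in a total volume of 0.07093 L.
[OH^-] = 0.002956/0.07093 = 0.04168 M, so pOH = 1.38 and pH = 14.00 - 1.38 = 12.62.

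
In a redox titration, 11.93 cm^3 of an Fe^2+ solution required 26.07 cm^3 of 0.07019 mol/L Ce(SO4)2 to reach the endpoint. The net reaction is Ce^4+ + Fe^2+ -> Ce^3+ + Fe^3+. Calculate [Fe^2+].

0.153 M

n(Ce(SO4)2) = 0.07019 x 0.02607 = 0.001830 mol.
From the balanced equation, 1 mol Ce(SO4)2 reacts with 1 mol Fe^2+, so n(Fe^2+) = 0.001830 x 1/1 = 0.001830 mol.
[Fe^2+] = 0.001830 / 0.01193 L = 0.153 M.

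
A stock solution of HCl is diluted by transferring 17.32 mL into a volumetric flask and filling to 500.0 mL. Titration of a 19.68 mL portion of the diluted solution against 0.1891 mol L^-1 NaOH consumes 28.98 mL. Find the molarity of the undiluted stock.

n(NaOH) = 0.1891 x 0.02898 = 0.005480 mol.
n(HCl) in the aliquot = 0.005480 mol.
[diluted HCl] = 0.005480 / 0.01968 = 0.2785 M.
Dilution factor = 500.0/17.32 = 28.87, so [stock] = 0.2785 x 28.87 = 8.04 M.

8.04 M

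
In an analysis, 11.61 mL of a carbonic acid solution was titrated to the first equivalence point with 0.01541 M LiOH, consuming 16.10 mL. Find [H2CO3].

n(LiOH) = 0.01541 x 0.01610 = 0.0002481 mol.
At the first equivalence point, 1 mol OH^- react per mol H2CO3, so n(H2CO3) = 0.0002481 / 1 = 0.0002481 mol.
[H2CO3] = 0.0002481 / 0.01161 L = 0.0214 M.

0.0214 M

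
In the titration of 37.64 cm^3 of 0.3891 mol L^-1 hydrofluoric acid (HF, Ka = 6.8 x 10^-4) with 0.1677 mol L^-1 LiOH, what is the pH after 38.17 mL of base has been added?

3.06

Initial n(HF) = 0.3891 x 0.03764 = 0.01465 mol.
n(LiOH) added = 0.1677 x 0.03817 = 0.006401 mol, converting that many moles of HF to F-.
Remaining n(HF) = 0.008245 mol; n(F-) = 0.006401 mol.
By Henderson-Hasselbalch, pH = pKa + log([A^-]/[HA]) = 3.17 + log(0.006401/0.008245) = 3.17 + (-0.11) = 3.06.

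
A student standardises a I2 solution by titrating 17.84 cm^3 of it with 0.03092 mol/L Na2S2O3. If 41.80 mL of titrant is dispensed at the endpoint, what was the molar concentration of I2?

n(Na2S2O3) = 0.03092 x 0.04180 = 0.001292 mol.
From the balanced equation, 2 mol Na2S2O3 reacts with 1 mol I2, so n(I2) = 0.001292 x 1/2 = 0.0006462 mol.
[I2] = 0.0006462 / 0.01784 L = 0.0362 M.

0.0362 M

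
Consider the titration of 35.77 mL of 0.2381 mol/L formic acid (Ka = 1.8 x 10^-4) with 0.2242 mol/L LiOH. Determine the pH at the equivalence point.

n(HCOOH) = 0.2381 x 0.03577 = 0.008517 mol; V(LiOH) at equivalence = 0.008517/0.2242 = 0.03799 L.
At equivalence all the acid is converted to HCOO-; total volume = 0.03577 + 0.03799 = 0.07376 L, so [HCOO-] = 0.008517/0.07376 = 0.1155 M.
Kb = Kw/Ka = 1.0e-14 / 1.8 x 10^-4 = 5.56e-11.
[OH^-] = sqrt(Kb x [HCOO-]) = sqrt(5.56e-11 x 0.1155) = 2.53e-6 M.
pOH = 5.60, so pH = 14.00 - 5.60 = 8.40.

8.40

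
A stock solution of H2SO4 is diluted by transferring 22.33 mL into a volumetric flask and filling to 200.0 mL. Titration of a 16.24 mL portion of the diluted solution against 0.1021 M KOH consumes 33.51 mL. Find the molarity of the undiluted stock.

n(KOH) = 0.1021 x 0.03351 = 0.003421 mol.
n(H2SO4) in the aliquot = 0.003421 x 1/2 = 0.001711 mol.
[diluted H2SO4] = 0.001711 / 0.01624 = 0.1053 M.
Dilution factor = 200.0/22.33 = 8.957, so [stock] = 0.1053 x 8.957 = 0.943 M.

0.943 M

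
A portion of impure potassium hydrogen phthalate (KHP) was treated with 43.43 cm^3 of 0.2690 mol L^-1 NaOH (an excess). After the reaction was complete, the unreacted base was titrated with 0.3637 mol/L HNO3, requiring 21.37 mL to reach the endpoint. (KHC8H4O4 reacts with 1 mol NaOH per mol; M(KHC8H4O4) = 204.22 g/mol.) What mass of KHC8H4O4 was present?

0.799 g

Total n(NaOH) added = 0.2690 x 0.04343 = 0.01168 mol.
n(HNO3) used = 0.3637 x 0.02137 = 0.007772 mol, which equals the excess n(NaOH).
So n(NaOH) consumed by the sample = 0.01168 - 0.007772 = 0.003910 mol.
n(KHC8H4O4) = 0.003910 / 1 = 0.003910 mol.
mass = 0.003910 mol x 204.22 g/mol = 0.799 g.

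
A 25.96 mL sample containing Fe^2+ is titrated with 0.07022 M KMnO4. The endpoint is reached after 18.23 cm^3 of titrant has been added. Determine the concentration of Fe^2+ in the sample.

0.247 M

n(KMnO4) = 0.07022 x 0.01823 = 0.001280 mol.
From the balanced equation, 1 mol KMnO4 reacts with 5 mol Fe^2+, so n(Fe^2+) = 0.001280 x 5/1 = 0.006401 mol.
[Fe^2+] = 0.006401 / 0.02596 L = 0.247 M.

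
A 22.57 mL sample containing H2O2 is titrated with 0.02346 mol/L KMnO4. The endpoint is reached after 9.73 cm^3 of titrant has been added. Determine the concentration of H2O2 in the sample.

n(KMnO4) = 0.02346 x 0.009730 = 0.0002283 mol.
From the balanced equation, 2 mol KMnO4 reacts with 5 mol H2O2, so n(H2O2) = 0.0002283 x 5/2 = 0.0005707 mol.
[H2O2] = 0.0005707 / 0.02257 L = 0.0253 M.

0.0253 M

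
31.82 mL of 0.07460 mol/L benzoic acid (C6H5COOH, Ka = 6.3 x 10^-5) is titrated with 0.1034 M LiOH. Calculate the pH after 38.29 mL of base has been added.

12.35

n(acid) = 0.07460 x 0.03182 = 0.002374 mol; n(LiOH) added = 0.1034 x 0.03829 = 0.003959 mol.
Base is in excess by 0.003959 - 0.002374 = 0.001585 mol in a total volume of 0.07011 L.
[OH^-] = 0.001585/0.07011 = 0.02261 M, so pOH = 1.65 and pH = 14.00 - 1.65 = 12.35.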